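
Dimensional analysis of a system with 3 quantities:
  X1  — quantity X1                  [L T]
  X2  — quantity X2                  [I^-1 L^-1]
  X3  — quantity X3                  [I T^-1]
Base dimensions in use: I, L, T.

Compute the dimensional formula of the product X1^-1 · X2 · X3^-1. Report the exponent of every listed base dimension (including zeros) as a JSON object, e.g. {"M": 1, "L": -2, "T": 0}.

{"I": -2, "L": -2, "T": 0}

Dimensional matrix (I×L×T by X1×X2×X3):
  I: [ 0 -1  1]
  L: [ 1 -1  0]
  T: [ 1  0 -1]
  [I]: (-1)·0+(1)·-1+(-1)·1 = -2
  [L]: (-1)·1+(1)·-1+(-1)·0 = -2
  [T]: (-1)·1+(1)·0+(-1)·-1 = 0
⇒ I^-2 L^-2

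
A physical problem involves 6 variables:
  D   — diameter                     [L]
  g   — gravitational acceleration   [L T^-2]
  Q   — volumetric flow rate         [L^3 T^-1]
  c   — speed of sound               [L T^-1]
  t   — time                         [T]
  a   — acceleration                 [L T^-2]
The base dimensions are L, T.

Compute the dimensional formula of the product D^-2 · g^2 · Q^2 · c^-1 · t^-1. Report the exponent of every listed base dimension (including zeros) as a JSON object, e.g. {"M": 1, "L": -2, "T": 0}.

{"L": 5, "T": -6}

Dimensional matrix (L×T by D×g×Q×c×t×a):
  L: [ 1  1  3  1  0  1]
  T: [ 0 -2 -1 -1  1 -2]
  [L]: (-2)·1+(2)·1+(2)·3+(-1)·1+(-1)·0 = 5
  [T]: (-2)·0+(2)·-2+(2)·-1+(-1)·-1+(-1)·1 = -6
⇒ L^5 T^-6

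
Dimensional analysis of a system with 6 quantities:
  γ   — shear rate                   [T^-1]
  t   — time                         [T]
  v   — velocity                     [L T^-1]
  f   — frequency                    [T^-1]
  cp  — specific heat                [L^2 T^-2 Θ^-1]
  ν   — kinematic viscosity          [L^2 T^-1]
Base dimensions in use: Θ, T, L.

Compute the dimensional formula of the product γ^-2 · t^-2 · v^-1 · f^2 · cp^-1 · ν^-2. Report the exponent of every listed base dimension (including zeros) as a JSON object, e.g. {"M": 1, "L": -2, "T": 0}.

{"Θ": 1, "T": 3, "L": -7}

Write exponents as rows Θ,T,L / cols γ,t,v,f,cp,ν:
  Θ: [ 0  0  0  0 -1  0]
  T: [-1  1 -1 -1 -2 -1]
  L: [ 0  0  1  0  2  2]
  [Θ]: (-2)·0+(-2)·0+(-1)·0+(2)·0+(-1)·-1+(-2)·0 = 1
  [T]: (-2)·-1+(-2)·1+(-1)·-1+(2)·-1+(-1)·-2+(-2)·-1 = 3
  [L]: (-2)·0+(-2)·0+(-1)·1+(2)·0+(-1)·2+(-2)·2 = -7
⇒ Θ T^3 L^-7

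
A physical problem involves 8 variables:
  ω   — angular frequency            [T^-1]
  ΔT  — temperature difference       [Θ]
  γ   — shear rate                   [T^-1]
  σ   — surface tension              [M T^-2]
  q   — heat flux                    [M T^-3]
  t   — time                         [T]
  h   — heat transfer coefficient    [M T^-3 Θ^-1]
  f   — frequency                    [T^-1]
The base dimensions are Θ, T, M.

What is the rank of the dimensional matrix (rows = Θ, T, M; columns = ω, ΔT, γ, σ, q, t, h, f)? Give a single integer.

3

Write exponents as rows Θ,T,M / cols ω,ΔT,γ,σ,q,t,h,f:
  Θ: [ 0  1  0  0  0  0 -1  0]
  T: [-1  0 -1 -2 -3  1 -3 -1]
  M: [ 0  0  0  1  1  0  1  0]
Echelon form has 3 nonzero rows (pivots: ω,ΔT,σ)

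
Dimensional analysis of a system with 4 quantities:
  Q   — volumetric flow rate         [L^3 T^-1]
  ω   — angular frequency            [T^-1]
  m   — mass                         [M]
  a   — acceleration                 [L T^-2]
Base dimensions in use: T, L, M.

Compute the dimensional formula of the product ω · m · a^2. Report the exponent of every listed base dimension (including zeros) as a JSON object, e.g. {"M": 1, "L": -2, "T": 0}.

Write exponents as rows T,L,M / cols Q,ω,m,a:
  T: [-1 -1  0 -2]
  L: [ 3  0  0  1]
  M: [ 0  0  1  0]
  [T]: (1)·-1+(1)·0+(2)·-2 = -5
  [L]: (1)·0+(1)·0+(2)·1 = 2
  [M]: (1)·0+(1)·1+(2)·0 = 1
⇒ T^-5 L^2 M

{"T": -5, "L": 2, "M": 1}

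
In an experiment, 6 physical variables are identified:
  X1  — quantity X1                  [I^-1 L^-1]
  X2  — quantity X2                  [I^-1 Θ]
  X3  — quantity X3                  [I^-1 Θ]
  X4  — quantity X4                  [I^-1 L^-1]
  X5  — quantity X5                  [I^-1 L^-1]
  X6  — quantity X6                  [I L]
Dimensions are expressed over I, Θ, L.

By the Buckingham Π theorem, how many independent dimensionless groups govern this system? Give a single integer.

Write exponents as rows I,Θ,L / cols X1,X2,X3,X4,X5,X6:
  I: [-1 -1 -1 -1 -1  1]
  Θ: [ 0  1  1  0  0  0]
  L: [-1  0  0 -1 -1  1]
Echelon form has 2 nonzero rows (pivots: X1,X2)
n=6, r=2 ⇒ 4 dimensionless groups

4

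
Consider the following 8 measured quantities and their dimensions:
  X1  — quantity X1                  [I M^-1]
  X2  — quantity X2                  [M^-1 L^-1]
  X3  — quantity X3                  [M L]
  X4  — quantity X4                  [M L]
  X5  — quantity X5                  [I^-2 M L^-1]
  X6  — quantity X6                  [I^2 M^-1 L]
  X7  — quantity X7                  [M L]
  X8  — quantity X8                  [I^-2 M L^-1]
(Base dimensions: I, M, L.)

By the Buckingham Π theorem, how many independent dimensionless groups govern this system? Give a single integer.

6

Dimensional matrix (I×M×L by X1×X2×X3×X4×X5×X6×X7×X8):
  I: [ 1  0  0  0 -2  2  0 -2]
  M: [-1 -1  1  1  1 -1  1  1]
  L: [ 0 -1  1  1 -1  1  1 -1]
Echelon form has 2 nonzero rows (pivots: X1,X2)
Π count = n − r = 8 − 2 = 6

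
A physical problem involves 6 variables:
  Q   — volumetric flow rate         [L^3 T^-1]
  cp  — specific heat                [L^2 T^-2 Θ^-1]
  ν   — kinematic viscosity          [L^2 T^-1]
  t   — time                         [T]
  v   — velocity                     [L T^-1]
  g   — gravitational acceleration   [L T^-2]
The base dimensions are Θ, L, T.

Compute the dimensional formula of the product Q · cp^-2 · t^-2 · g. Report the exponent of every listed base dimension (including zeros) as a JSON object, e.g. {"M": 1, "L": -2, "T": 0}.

Write exponents as rows Θ,L,T / cols Q,cp,ν,t,v,g:
  Θ: [ 0 -1  0  0  0  0]
  L: [ 3  2  2  0  1  1]
  T: [-1 -2 -1  1 -1 -2]
  [Θ]: (1)·0+(-2)·-1+(-2)·0+(1)·0 = 2
  [L]: (1)·3+(-2)·2+(-2)·0+(1)·1 = 0
  [T]: (1)·-1+(-2)·-2+(-2)·1+(1)·-2 = -1
⇒ Θ^2 T^-1

{"Θ": 2, "L": 0, "T": -1}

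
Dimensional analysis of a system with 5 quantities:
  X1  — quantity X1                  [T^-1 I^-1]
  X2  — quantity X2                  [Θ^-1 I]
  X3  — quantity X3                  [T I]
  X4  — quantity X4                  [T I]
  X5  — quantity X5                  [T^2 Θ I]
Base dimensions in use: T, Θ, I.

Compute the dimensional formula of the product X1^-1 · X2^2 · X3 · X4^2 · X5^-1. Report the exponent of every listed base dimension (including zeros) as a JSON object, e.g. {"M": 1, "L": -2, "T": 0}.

Write exponents as rows T,Θ,I / cols X1,X2,X3,X4,X5:
  T: [-1  0  1  1  2]
  Θ: [ 0 -1  0  0  1]
  I: [-1  1  1  1  1]
  [T]: (-1)·-1+(2)·0+(1)·1+(2)·1+(-1)·2 = 2
  [Θ]: (-1)·0+(2)·-1+(1)·0+(2)·0+(-1)·1 = -3
  [I]: (-1)·-1+(2)·1+(1)·1+(2)·1+(-1)·1 = 5
⇒ T^2 Θ^-3 I^5

{"T": 2, "Θ": -3, "I": 5}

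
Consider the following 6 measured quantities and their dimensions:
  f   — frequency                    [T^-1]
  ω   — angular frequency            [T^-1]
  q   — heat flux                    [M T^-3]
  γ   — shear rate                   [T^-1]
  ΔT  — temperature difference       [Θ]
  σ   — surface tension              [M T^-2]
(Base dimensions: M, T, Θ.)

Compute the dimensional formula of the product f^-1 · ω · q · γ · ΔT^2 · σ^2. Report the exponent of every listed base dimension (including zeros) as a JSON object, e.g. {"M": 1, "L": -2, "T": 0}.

{"M": 3, "T": -8, "Θ": 2}

Exponent matrix [M,T,Θ] × [f,ω,q,γ,ΔT,σ]:
  M: [ 0  0  1  0  0  1]
  T: [-1 -1 -3 -1  0 -2]
  Θ: [ 0  0  0  0  1  0]
  [M]: (-1)·0+(1)·0+(1)·1+(1)·0+(2)·0+(2)·1 = 3
  [T]: (-1)·-1+(1)·-1+(1)·-3+(1)·-1+(2)·0+(2)·-2 = -8
  [Θ]: (-1)·0+(1)·0+(1)·0+(1)·0+(2)·1+(2)·0 = 2
⇒ M^3 T^-8 Θ^2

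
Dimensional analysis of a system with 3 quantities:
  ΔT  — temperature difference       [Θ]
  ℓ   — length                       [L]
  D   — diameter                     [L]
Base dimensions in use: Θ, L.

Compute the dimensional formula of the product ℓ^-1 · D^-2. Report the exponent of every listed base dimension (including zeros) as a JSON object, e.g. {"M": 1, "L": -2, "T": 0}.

Write exponents as rows Θ,L / cols ΔT,ℓ,D:
  Θ: [ 1  0  0]
  L: [ 0  1  1]
  [Θ]: (-1)·0+(-2)·0 = 0
  [L]: (-1)·1+(-2)·1 = -3
⇒ L^-3

{"Θ": 0, "L": -3}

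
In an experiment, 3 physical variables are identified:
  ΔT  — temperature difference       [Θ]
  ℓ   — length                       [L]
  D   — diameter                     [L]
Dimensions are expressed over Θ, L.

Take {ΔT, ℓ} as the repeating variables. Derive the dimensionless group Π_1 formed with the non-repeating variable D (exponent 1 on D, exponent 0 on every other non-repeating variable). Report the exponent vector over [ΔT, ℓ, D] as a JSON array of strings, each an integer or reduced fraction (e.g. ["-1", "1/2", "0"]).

Dimensional matrix (Θ×L by ΔT×ℓ×D):
  Θ: [ 1  0  0]
  L: [ 0  1  1]
Row reduction gives pivot columns ΔT,ℓ; rank = 2
Repeat: ΔT,ℓ; free: D
RREF:
  r0: [   1    0    0]
  r1: [   0    1    1]
Fix exponent of D at 1; solve each RREF row for its pivot's exponent:
  r0: exp(ΔT) + (0)·1 = 0 ⇒ exp(ΔT) = 0
  r1: exp(ℓ) + (1)·1 = 0 ⇒ exp(ℓ) = -1
Π_1 = ℓ^-1 · D

["0", "-1", "1"]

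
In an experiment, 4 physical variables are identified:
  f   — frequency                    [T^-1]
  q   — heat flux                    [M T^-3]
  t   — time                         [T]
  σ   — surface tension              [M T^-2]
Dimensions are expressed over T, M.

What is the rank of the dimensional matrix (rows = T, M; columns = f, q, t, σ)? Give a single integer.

Write exponents as rows T,M / cols f,q,t,σ:
  T: [-1 -3  1 -2]
  M: [ 0  1  0  1]
Echelon form has 2 nonzero rows (pivots: f,q)

2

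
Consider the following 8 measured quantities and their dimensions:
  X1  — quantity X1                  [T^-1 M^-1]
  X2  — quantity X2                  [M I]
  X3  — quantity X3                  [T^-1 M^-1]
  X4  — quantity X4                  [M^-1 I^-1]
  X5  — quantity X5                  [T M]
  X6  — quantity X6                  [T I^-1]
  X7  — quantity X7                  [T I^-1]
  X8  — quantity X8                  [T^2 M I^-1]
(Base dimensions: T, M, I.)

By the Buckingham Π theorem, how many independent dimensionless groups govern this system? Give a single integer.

Exponent matrix [T,M,I] × [X1,X2,X3,X4,X5,X6,X7,X8]:
  T: [-1  0 -1  0  1  1  1  2]
  M: [-1  1 -1 -1  1  0  0  1]
  I: [ 0  1  0 -1  0 -1 -1 -1]
Echelon form has 2 nonzero rows (pivots: X1,X2)
Π count = n − r = 8 − 2 = 6

6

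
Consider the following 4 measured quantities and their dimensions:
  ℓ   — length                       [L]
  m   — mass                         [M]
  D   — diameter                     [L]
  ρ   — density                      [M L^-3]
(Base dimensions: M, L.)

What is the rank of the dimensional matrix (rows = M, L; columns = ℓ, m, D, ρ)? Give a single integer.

2

Exponent matrix [M,L] × [ℓ,m,D,ρ]:
  M: [ 0  1  0  1]
  L: [ 1  0  1 -3]
Row reduction gives pivot columns ℓ,m; rank = 2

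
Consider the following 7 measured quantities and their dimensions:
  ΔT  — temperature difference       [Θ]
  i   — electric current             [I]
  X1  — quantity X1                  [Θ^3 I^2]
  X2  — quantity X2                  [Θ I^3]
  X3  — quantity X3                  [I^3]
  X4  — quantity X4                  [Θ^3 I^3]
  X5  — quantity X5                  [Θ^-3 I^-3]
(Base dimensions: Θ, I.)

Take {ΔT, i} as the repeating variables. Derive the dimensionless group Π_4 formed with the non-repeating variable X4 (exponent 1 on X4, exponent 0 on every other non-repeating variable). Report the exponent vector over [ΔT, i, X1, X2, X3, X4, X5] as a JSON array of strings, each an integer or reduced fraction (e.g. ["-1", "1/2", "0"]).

["-3", "-3", "0", "0", "0", "1", "0"]

Write exponents as rows Θ,I / cols ΔT,i,X1,X2,X3,X4,X5:
  Θ: [ 1  0  3  1  0  3 -3]
  I: [ 0  1  2  3  3  3 -3]
Echelon form has 2 nonzero rows (pivots: ΔT,i)
Pivot set = {ΔT,i}, free = {X1,X2,X3,X4,X5}
RREF:
  r0: [   1    0    3    1    0    3   -3]
  r1: [   0    1    2    3    3    3   -3]
Fix exponent of X4 at 1, X1 at 0, X2 at 0, X3 at 0, X5 at 0; solve each RREF row for its pivot's exponent:
  r0: exp(ΔT) + (3)·1 = 0 ⇒ exp(ΔT) = -3
  r1: exp(i) + (3)·1 = 0 ⇒ exp(i) = -3
Π_4 = ΔT^-3 · i^-3 · X4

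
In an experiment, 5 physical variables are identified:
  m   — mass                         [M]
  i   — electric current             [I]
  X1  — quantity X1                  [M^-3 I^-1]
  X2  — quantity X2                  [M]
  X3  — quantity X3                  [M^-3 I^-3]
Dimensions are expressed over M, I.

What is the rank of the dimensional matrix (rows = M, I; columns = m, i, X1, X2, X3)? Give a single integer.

Dimensional matrix (M×I by m×i×X1×X2×X3):
  M: [ 1  0 -3  1 -3]
  I: [ 0  1 -1  0 -3]
RREF → pivots at {m,i} ⇒ r = 2

2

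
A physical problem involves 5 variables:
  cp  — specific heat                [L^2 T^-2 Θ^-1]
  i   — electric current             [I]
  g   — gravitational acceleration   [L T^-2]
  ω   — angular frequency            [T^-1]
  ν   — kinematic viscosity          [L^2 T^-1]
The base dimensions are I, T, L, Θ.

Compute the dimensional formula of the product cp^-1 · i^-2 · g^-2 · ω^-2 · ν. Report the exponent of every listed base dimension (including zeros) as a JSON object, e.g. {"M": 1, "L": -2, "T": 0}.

Exponent matrix [I,T,L,Θ] × [cp,i,g,ω,ν]:
  I: [ 0  1  0  0  0]
  T: [-2  0 -2 -1 -1]
  L: [ 2  0  1  0  2]
  Θ: [-1  0  0  0  0]
  [I]: (-1)·0+(-2)·1+(-2)·0+(-2)·0+(1)·0 = -2
  [T]: (-1)·-2+(-2)·0+(-2)·-2+(-2)·-1+(1)·-1 = 7
  [L]: (-1)·2+(-2)·0+(-2)·1+(-2)·0+(1)·2 = -2
  [Θ]: (-1)·-1+(-2)·0+(-2)·0+(-2)·0+(1)·0 = 1
⇒ I^-2 T^7 L^-2 Θ

{"I": -2, "T": 7, "L": -2, "Θ": 1}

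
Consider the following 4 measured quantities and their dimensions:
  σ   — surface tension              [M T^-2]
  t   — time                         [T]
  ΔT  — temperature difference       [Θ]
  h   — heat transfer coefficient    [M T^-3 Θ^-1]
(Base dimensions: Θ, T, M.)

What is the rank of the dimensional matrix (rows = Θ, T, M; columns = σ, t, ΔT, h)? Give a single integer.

3

Write exponents as rows Θ,T,M / cols σ,t,ΔT,h:
  Θ: [ 0  0  1 -1]
  T: [-2  1  0 -3]
  M: [ 1  0  0  1]
RREF → pivots at {σ,t,ΔT} ⇒ r = 3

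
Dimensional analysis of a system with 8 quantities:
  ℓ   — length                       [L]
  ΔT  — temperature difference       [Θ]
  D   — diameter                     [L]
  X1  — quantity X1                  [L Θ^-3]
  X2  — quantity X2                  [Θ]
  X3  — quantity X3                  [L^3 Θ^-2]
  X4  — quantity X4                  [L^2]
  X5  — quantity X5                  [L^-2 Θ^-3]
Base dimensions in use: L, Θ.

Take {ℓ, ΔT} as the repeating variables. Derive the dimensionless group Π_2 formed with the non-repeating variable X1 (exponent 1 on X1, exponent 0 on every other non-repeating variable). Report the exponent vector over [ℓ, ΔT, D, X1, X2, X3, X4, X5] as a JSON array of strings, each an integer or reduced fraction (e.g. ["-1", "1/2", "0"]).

Write exponents as rows L,Θ / cols ℓ,ΔT,D,X1,X2,X3,X4,X5:
  L: [ 1  0  1  1  0  3  2 -2]
  Θ: [ 0  1  0 -3  1 -2  0 -3]
RREF → pivots at {ℓ,ΔT} ⇒ r = 2
Repeat: ℓ,ΔT; free: D,X1,X2,X3,X4,X5
RREF:
  r0: [   1    0    1    1    0    3    2   -2]
  r1: [   0    1    0   -3    1   -2    0   -3]
Fix exponent of X1 at 1, D at 0, X2 at 0, X3 at 0, X4 at 0, X5 at 0; solve each RREF row for its pivot's exponent:
  r0: exp(ℓ) + (1)·1 = 0 ⇒ exp(ℓ) = -1
  r1: exp(ΔT) + (-3)·1 = 0 ⇒ exp(ΔT) = 3
Π_2 = ℓ^-1 · ΔT^3 · X1

["-1", "3", "0", "1", "0", "0", "0", "0"]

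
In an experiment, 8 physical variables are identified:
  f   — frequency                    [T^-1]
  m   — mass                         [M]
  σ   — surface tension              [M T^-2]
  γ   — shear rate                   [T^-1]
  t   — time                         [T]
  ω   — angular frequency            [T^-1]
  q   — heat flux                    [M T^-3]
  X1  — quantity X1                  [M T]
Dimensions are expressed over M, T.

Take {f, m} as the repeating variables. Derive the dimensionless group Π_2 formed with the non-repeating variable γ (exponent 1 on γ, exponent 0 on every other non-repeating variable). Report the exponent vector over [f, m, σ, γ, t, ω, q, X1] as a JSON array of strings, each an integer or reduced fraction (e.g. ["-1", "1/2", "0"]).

Dimensional matrix (M×T by f×m×σ×γ×t×ω×q×X1):
  M: [ 0  1  1  0  0  0  1  1]
  T: [-1  0 -2 -1  1 -1 -3  1]
Echelon form has 2 nonzero rows (pivots: f,m)
Repeat: f,m; free: σ,γ,t,ω,q,X1
RREF:
  r0: [   1    0    2    1   -1    1    3   -1]
  r1: [   0    1    1    0    0    0    1    1]
Fix exponent of γ at 1, σ at 0, t at 0, ω at 0, q at 0, X1 at 0; solve each RREF row for its pivot's exponent:
  r0: exp(f) + (1)·1 = 0 ⇒ exp(f) = -1
  r1: exp(m) + (0)·1 = 0 ⇒ exp(m) = 0
Π_2 = f^-1 · γ

["-1", "0", "0", "1", "0", "0", "0", "0"]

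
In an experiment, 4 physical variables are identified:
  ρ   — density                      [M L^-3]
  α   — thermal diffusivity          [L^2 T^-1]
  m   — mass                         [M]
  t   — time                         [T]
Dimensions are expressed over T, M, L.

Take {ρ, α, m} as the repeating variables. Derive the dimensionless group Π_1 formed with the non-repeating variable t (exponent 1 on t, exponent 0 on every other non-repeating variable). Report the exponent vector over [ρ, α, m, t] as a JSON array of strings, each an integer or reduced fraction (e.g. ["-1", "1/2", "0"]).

Dimensional matrix (T×M×L by ρ×α×m×t):
  T: [ 0 -1  0  1]
  M: [ 1  0  1  0]
  L: [-3  2  0  0]
RREF → pivots at {ρ,α,m} ⇒ r = 3
Pivot set = {ρ,α,m}, free = {t}
RREF:
  r0: [   1    0    0 -2/3]
  r1: [   0    1    0   -1]
  r2: [   0    0    1  2/3]
Fix exponent of t at 1; solve each RREF row for its pivot's exponent:
  r0: exp(ρ) + (-2/3)·1 = 0 ⇒ exp(ρ) = 2/3
  r1: exp(α) + (-1)·1 = 0 ⇒ exp(α) = 1
  r2: exp(m) + (2/3)·1 = 0 ⇒ exp(m) = -2/3
Π_1 = ρ^(2/3) · α · m^(-2/3) · t

["2/3", "1", "-2/3", "1"]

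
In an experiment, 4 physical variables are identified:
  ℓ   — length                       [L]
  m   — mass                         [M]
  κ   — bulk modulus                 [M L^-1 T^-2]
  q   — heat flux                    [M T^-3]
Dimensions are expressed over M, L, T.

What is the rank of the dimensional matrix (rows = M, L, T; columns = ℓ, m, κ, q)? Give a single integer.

Write exponents as rows M,L,T / cols ℓ,m,κ,q:
  M: [ 0  1  1  1]
  L: [ 1  0 -1  0]
  T: [ 0  0 -2 -3]
Row reduction gives pivot columns ℓ,m,κ; rank = 3

3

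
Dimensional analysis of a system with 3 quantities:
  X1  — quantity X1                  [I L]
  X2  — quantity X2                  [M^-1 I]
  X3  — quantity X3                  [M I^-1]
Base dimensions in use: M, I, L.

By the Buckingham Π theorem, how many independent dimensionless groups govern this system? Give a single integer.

Write exponents as rows M,I,L / cols X1,X2,X3:
  M: [ 0 -1  1]
  I: [ 1  1 -1]
  L: [ 1  0  0]
RREF → pivots at {X1,X2} ⇒ r = 2
n=3, r=2 ⇒ 1 dimensionless group

1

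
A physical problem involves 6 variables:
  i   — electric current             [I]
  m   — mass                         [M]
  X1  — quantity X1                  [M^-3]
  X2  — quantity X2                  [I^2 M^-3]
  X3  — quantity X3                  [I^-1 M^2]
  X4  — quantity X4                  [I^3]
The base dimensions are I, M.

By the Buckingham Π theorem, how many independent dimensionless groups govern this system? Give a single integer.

4

Dimensional matrix (I×M by i×m×X1×X2×X3×X4):
  I: [ 1  0  0  2 -1  3]
  M: [ 0  1 -3 -3  2  0]
RREF → pivots at {i,m} ⇒ r = 2
6 vars − rank 2 = 4 Π groups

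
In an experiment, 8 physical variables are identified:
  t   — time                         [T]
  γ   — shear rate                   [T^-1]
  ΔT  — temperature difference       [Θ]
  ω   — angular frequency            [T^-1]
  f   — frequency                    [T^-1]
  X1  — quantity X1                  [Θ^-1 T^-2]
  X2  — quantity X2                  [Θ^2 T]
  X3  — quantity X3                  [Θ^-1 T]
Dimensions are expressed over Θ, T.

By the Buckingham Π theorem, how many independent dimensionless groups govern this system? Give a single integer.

Exponent matrix [Θ,T] × [t,γ,ΔT,ω,f,X1,X2,X3]:
  Θ: [ 0  0  1  0  0 -1  2 -1]
  T: [ 1 -1  0 -1 -1 -2  1  1]
Echelon form has 2 nonzero rows (pivots: t,ΔT)
8 vars − rank 2 = 6 Π groups

6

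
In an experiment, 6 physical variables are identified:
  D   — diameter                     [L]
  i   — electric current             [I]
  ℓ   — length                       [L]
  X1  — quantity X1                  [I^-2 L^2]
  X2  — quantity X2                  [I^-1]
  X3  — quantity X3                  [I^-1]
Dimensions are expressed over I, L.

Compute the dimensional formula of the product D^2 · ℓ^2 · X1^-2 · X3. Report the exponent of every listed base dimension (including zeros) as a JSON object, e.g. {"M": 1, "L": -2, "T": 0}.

Write exponents as rows I,L / cols D,i,ℓ,X1,X2,X3:
  I: [ 0  1  0 -2 -1 -1]
  L: [ 1  0  1  2  0  0]
  [I]: (2)·0+(2)·0+(-2)·-2+(1)·-1 = 3
  [L]: (2)·1+(2)·1+(-2)·2+(1)·0 = 0
⇒ I^3

{"I": 3, "L": 0}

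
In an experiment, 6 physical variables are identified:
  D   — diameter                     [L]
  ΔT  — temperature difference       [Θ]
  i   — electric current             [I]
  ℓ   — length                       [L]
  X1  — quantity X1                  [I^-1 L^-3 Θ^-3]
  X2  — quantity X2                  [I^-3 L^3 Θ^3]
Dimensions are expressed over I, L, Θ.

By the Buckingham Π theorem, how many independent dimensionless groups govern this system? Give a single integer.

Exponent matrix [I,L,Θ] × [D,ΔT,i,ℓ,X1,X2]:
  I: [ 0  0  1  0 -1 -3]
  L: [ 1  0  0  1 -3  3]
  Θ: [ 0  1  0  0 -3  3]
RREF → pivots at {D,ΔT,i} ⇒ r = 3
Π count = n − r = 6 − 3 = 3

3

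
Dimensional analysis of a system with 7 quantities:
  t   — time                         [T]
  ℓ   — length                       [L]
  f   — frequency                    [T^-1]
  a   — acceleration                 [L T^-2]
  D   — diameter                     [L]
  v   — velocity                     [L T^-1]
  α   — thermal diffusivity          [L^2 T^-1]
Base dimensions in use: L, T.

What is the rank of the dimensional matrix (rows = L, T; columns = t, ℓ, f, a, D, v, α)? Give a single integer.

2

Dimensional matrix (L×T by t×ℓ×f×a×D×v×α):
  L: [ 0  1  0  1  1  1  2]
  T: [ 1  0 -1 -2  0 -1 -1]
RREF → pivots at {t,ℓ} ⇒ r = 2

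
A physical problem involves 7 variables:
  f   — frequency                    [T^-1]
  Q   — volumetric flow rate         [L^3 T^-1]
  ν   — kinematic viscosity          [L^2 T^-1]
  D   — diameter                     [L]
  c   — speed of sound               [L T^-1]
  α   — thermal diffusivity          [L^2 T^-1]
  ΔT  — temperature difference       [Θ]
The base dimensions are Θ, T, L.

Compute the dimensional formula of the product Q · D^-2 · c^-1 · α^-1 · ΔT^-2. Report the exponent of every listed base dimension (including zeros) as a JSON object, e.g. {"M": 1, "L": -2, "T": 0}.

Dimensional matrix (Θ×T×L by f×Q×ν×D×c×α×ΔT):
  Θ: [ 0  0  0  0  0  0  1]
  T: [-1 -1 -1  0 -1 -1  0]
  L: [ 0  3  2  1  1  2  0]
  [Θ]: (1)·0+(-2)·0+(-1)·0+(-1)·0+(-2)·1 = -2
  [T]: (1)·-1+(-2)·0+(-1)·-1+(-1)·-1+(-2)·0 = 1
  [L]: (1)·3+(-2)·1+(-1)·1+(-1)·2+(-2)·0 = -2
⇒ Θ^-2 T L^-2

{"Θ": -2, "T": 1, "L": -2}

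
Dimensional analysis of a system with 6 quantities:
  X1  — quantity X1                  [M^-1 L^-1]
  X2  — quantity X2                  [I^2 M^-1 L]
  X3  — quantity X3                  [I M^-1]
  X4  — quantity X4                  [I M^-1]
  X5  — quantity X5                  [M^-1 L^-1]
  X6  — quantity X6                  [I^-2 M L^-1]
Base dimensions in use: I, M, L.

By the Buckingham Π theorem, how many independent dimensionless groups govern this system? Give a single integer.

Write exponents as rows I,M,L / cols X1,X2,X3,X4,X5,X6:
  I: [ 0  2  1  1  0 -2]
  M: [-1 -1 -1 -1 -1  1]
  L: [-1  1  0  0 -1 -1]
Echelon form has 2 nonzero rows (pivots: X1,X2)
6 vars − rank 2 = 4 Π groups

4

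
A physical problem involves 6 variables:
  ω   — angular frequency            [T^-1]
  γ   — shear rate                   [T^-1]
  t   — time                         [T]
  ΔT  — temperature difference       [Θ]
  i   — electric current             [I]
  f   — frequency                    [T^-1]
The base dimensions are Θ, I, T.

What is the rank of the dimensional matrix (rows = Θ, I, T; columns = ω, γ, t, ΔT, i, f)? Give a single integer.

Exponent matrix [Θ,I,T] × [ω,γ,t,ΔT,i,f]:
  Θ: [ 0  0  0  1  0  0]
  I: [ 0  0  0  0  1  0]
  T: [-1 -1  1  0  0 -1]
Echelon form has 3 nonzero rows (pivots: ω,ΔT,i)

3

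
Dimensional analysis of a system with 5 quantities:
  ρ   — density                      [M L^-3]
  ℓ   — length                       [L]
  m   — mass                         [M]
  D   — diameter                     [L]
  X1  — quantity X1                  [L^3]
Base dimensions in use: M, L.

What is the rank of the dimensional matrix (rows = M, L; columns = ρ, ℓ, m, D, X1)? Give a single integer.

2

Dimensional matrix (M×L by ρ×ℓ×m×D×X1):
  M: [ 1  0  1  0  0]
  L: [-3  1  0  1  3]
RREF → pivots at {ρ,ℓ} ⇒ r = 2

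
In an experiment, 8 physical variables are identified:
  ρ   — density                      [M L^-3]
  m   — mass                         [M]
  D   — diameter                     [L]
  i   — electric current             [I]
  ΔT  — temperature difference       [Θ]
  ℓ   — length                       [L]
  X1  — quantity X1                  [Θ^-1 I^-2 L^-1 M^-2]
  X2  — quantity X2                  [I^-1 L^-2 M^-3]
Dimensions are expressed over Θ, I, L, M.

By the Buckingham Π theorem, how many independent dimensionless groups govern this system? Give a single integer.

Exponent matrix [Θ,I,L,M] × [ρ,m,D,i,ΔT,ℓ,X1,X2]:
  Θ: [ 0  0  0  0  1  0 -1  0]
  I: [ 0  0  0  1  0  0 -2 -1]
  L: [-3  0  1  0  0  1 -1 -2]
  M: [ 1  1  0  0  0  0 -2 -3]
Row reduction gives pivot columns ρ,m,i,ΔT; rank = 4
n=8, r=4 ⇒ 4 dimensionless groups

4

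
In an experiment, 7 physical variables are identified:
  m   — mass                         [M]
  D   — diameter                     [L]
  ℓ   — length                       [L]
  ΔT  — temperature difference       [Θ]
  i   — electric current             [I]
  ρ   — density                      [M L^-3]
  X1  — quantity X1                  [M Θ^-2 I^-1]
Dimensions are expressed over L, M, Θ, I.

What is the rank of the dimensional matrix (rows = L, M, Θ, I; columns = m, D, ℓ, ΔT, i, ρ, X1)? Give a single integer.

4

Exponent matrix [L,M,Θ,I] × [m,D,ℓ,ΔT,i,ρ,X1]:
  L: [ 0  1  1  0  0 -3  0]
  M: [ 1  0  0  0  0  1  1]
  Θ: [ 0  0  0  1  0  0 -2]
  I: [ 0  0  0  0  1  0 -1]
RREF → pivots at {m,D,ΔT,i} ⇒ r = 4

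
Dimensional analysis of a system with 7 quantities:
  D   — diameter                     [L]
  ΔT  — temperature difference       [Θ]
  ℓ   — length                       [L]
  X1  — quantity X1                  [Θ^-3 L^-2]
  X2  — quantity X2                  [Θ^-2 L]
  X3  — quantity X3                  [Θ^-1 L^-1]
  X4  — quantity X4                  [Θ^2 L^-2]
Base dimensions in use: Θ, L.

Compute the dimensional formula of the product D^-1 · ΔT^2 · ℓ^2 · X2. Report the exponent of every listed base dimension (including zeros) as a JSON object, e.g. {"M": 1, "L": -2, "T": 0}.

Exponent matrix [Θ,L] × [D,ΔT,ℓ,X1,X2,X3,X4]:
  Θ: [ 0  1  0 -3 -2 -1  2]
  L: [ 1  0  1 -2  1 -1 -2]
  [Θ]: (-1)·0+(2)·1+(2)·0+(1)·-2 = 0
  [L]: (-1)·1+(2)·0+(2)·1+(1)·1 = 2
⇒ L^2

{"Θ": 0, "L": 2}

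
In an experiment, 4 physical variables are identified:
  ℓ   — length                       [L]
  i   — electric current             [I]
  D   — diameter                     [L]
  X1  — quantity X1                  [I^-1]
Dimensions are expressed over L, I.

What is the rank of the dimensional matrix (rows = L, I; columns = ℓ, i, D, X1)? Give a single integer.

Dimensional matrix (L×I by ℓ×i×D×X1):
  L: [ 1  0  1  0]
  I: [ 0  1  0 -1]
RREF → pivots at {ℓ,i} ⇒ r = 2

2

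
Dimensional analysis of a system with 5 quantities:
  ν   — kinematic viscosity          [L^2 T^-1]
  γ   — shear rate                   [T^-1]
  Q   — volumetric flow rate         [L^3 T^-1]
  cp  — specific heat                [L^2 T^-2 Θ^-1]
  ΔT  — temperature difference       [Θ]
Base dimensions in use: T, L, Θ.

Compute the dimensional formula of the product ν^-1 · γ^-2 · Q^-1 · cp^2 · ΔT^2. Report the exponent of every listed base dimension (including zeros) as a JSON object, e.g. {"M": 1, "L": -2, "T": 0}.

Dimensional matrix (T×L×Θ by ν×γ×Q×cp×ΔT):
  T: [-1 -1 -1 -2  0]
  L: [ 2  0  3  2  0]
  Θ: [ 0  0  0 -1  1]
  [T]: (-1)·-1+(-2)·-1+(-1)·-1+(2)·-2+(2)·0 = 0
  [L]: (-1)·2+(-2)·0+(-1)·3+(2)·2+(2)·0 = -1
  [Θ]: (-1)·0+(-2)·0+(-1)·0+(2)·-1+(2)·1 = 0
⇒ L^-1

{"T": 0, "L": -1, "Θ": 0}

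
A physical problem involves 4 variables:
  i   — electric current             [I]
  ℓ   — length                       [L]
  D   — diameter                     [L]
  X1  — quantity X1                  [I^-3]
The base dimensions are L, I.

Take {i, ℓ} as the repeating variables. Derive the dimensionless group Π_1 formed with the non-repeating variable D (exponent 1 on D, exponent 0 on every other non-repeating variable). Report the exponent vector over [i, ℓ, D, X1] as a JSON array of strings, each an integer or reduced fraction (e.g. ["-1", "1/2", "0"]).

["0", "-1", "1", "0"]

Dimensional matrix (L×I by i×ℓ×D×X1):
  L: [ 0  1  1  0]
  I: [ 1  0  0 -3]
Row reduction gives pivot columns i,ℓ; rank = 2
Repeat: i,ℓ; free: D,X1
RREF:
  r0: [   1    0    0   -3]
  r1: [   0    1    1    0]
Fix exponent of D at 1, X1 at 0; solve each RREF row for its pivot's exponent:
  r0: exp(i) + (0)·1 = 0 ⇒ exp(i) = 0
  r1: exp(ℓ) + (1)·1 = 0 ⇒ exp(ℓ) = -1
Π_1 = ℓ^-1 · D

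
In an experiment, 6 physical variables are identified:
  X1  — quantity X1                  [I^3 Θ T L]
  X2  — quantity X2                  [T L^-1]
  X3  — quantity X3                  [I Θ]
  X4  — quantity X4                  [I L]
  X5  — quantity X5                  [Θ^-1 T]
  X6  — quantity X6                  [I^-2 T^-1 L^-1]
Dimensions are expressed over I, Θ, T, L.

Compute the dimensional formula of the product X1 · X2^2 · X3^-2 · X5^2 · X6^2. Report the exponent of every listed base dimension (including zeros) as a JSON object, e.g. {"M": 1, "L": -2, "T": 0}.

{"I": -3, "Θ": -3, "T": 3, "L": -3}

Dimensional matrix (I×Θ×T×L by X1×X2×X3×X4×X5×X6):
  I: [ 3  0  1  1  0 -2]
  Θ: [ 1  0  1  0 -1  0]
  T: [ 1  1  0  0  1 -1]
  L: [ 1 -1  0  1  0 -1]
  [I]: (1)·3+(2)·0+(-2)·1+(2)·0+(2)·-2 = -3
  [Θ]: (1)·1+(2)·0+(-2)·1+(2)·-1+(2)·0 = -3
  [T]: (1)·1+(2)·1+(-2)·0+(2)·1+(2)·-1 = 3
  [L]: (1)·1+(2)·-1+(-2)·0+(2)·0+(2)·-1 = -3
⇒ I^-3 Θ^-3 T^3 L^-3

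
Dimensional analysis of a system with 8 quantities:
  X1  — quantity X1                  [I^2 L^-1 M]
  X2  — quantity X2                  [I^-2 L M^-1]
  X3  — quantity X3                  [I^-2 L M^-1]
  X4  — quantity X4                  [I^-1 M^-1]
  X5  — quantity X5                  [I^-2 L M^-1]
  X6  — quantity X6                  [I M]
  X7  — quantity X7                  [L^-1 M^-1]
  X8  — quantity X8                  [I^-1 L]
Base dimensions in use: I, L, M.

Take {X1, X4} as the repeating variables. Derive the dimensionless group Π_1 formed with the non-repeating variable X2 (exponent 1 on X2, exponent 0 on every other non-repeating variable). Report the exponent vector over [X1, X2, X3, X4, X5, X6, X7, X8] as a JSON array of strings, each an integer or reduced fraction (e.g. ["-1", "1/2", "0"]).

["1", "1", "0", "0", "0", "0", "0", "0"]

Write exponents as rows I,L,M / cols X1,X2,X3,X4,X5,X6,X7,X8:
  I: [ 2 -2 -2 -1 -2  1  0 -1]
  L: [-1  1  1  0  1  0 -1  1]
  M: [ 1 -1 -1 -1 -1  1 -1  0]
Row reduction gives pivot columns X1,X4; rank = 2
Repeat: X1,X4; free: X2,X3,X5,X6,X7,X8
RREF:
  r0: [   1   -1   -1    0   -1    0    1   -1]
  r1: [   0    0    0    1    0   -1    2   -1]
  r2: [   0    0    0    0    0    0    0    0]
Fix exponent of X2 at 1, X3 at 0, X5 at 0, X6 at 0, X7 at 0, X8 at 0; solve each RREF row for its pivot's exponent:
  r0: exp(X1) + (-1)·1 = 0 ⇒ exp(X1) = 1
  r1: exp(X4) + (0)·1 = 0 ⇒ exp(X4) = 0
Π_1 = X1 · X2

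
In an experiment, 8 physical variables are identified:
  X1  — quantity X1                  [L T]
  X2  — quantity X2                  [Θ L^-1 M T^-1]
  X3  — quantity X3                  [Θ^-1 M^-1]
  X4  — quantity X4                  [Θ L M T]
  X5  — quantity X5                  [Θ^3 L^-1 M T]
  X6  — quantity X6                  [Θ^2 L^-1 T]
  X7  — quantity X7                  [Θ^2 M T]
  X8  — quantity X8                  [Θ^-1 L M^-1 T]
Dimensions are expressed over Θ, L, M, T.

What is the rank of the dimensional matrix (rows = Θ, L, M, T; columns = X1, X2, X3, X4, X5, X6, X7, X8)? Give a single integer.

3

Exponent matrix [Θ,L,M,T] × [X1,X2,X3,X4,X5,X6,X7,X8]:
  Θ: [ 0  1 -1  1  3  2  2 -1]
  L: [ 1 -1  0  1 -1 -1  0  1]
  M: [ 0  1 -1  1  1  0  1 -1]
  T: [ 1 -1  0  1  1  1  1  1]
RREF → pivots at {X1,X2,X5} ⇒ r = 3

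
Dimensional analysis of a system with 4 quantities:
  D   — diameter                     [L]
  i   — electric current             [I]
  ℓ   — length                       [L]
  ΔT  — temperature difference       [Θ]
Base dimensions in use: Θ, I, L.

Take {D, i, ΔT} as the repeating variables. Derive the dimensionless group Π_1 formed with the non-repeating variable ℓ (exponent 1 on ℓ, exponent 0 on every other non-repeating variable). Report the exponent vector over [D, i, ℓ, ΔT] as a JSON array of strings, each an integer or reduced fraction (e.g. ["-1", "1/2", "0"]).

["-1", "0", "1", "0"]

Dimensional matrix (Θ×I×L by D×i×ℓ×ΔT):
  Θ: [ 0  0  0  1]
  I: [ 0  1  0  0]
  L: [ 1  0  1  0]
RREF → pivots at {D,i,ΔT} ⇒ r = 3
Pivot set = {D,i,ΔT}, free = {ℓ}
RREF:
  r0: [   1    0    1    0]
  r1: [   0    1    0    0]
  r2: [   0    0    0    1]
Fix exponent of ℓ at 1; solve each RREF row for its pivot's exponent:
  r0: exp(D) + (1)·1 = 0 ⇒ exp(D) = -1
  r1: exp(i) + (0)·1 = 0 ⇒ exp(i) = 0
  r2: exp(ΔT) + (0)·1 = 0 ⇒ exp(ΔT) = 0
Π_1 = D^-1 · ℓ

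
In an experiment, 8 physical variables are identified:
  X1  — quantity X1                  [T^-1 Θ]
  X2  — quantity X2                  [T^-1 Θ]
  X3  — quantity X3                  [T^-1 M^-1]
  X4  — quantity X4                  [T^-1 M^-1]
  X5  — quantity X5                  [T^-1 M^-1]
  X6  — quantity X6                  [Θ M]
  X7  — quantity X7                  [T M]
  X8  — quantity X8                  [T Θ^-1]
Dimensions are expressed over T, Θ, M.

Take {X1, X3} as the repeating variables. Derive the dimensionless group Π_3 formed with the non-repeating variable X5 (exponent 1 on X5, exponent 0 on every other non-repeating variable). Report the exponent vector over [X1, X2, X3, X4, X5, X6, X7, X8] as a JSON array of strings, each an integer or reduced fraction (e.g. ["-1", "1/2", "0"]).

["0", "0", "-1", "0", "1", "0", "0", "0"]

Write exponents as rows T,Θ,M / cols X1,X2,X3,X4,X5,X6,X7,X8:
  T: [-1 -1 -1 -1 -1  0  1  1]
  Θ: [ 1  1  0  0  0  1  0 -1]
  M: [ 0  0 -1 -1 -1  1  1  0]
Echelon form has 2 nonzero rows (pivots: X1,X3)
Pivot set = {X1,X3}, free = {X2,X4,X5,X6,X7,X8}
RREF:
  r0: [   1    1    0    0    0    1    0   -1]
  r1: [   0    0    1    1    1   -1   -1    0]
  r2: [   0    0    0    0    0    0    0    0]
Fix exponent of X5 at 1, X2 at 0, X4 at 0, X6 at 0, X7 at 0, X8 at 0; solve each RREF row for its pivot's exponent:
  r0: exp(X1) + (0)·1 = 0 ⇒ exp(X1) = 0
  r1: exp(X3) + (1)·1 = 0 ⇒ exp(X3) = -1
Π_3 = X3^-1 · X5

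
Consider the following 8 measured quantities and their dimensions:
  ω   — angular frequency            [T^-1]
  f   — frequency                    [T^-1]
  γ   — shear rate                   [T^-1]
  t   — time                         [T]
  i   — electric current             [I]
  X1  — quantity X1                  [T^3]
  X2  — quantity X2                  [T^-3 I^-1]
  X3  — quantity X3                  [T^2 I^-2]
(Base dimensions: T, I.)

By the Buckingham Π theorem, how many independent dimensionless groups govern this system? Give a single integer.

6

Exponent matrix [T,I] × [ω,f,γ,t,i,X1,X2,X3]:
  T: [-1 -1 -1  1  0  3 -3  2]
  I: [ 0  0  0  0  1  0 -1 -2]
Row reduction gives pivot columns ω,i; rank = 2
8 vars − rank 2 = 6 Π groups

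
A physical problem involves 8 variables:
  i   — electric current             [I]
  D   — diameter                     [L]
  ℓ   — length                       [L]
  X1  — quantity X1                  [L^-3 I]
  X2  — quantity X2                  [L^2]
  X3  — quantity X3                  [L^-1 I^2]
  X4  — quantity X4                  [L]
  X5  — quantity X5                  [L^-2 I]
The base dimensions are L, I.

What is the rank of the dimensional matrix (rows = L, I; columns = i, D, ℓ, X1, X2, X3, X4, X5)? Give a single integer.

2

Dimensional matrix (L×I by i×D×ℓ×X1×X2×X3×X4×X5):
  L: [ 0  1  1 -3  2 -1  1 -2]
  I: [ 1  0  0  1  0  2  0  1]
RREF → pivots at {i,D} ⇒ r = 2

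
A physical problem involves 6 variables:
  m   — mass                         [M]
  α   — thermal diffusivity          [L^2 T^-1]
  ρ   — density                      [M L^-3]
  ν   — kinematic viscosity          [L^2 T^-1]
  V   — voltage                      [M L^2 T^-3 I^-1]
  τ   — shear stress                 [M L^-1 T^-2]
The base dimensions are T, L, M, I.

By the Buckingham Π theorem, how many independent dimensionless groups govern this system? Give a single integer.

Exponent matrix [T,L,M,I] × [m,α,ρ,ν,V,τ]:
  T: [ 0 -1  0 -1 -3 -2]
  L: [ 0  2 -3  2  2 -1]
  M: [ 1  0  1  0  1  1]
  I: [ 0  0  0  0 -1  0]
RREF → pivots at {m,α,ρ,V} ⇒ r = 4
6 vars − rank 4 = 2 Π groups

2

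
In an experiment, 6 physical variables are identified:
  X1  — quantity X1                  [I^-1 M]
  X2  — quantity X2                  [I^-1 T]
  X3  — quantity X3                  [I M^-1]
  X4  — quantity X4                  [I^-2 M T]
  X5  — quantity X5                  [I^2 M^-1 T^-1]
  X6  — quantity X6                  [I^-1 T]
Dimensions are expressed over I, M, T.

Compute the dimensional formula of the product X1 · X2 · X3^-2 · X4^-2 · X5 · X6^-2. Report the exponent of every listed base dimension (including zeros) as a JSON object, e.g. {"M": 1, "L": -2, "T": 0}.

Exponent matrix [I,M,T] × [X1,X2,X3,X4,X5,X6]:
  I: [-1 -1  1 -2  2 -1]
  M: [ 1  0 -1  1 -1  0]
  T: [ 0  1  0  1 -1  1]
  [I]: (1)·-1+(1)·-1+(-2)·1+(-2)·-2+(1)·2+(-2)·-1 = 4
  [M]: (1)·1+(1)·0+(-2)·-1+(-2)·1+(1)·-1+(-2)·0 = 0
  [T]: (1)·0+(1)·1+(-2)·0+(-2)·1+(1)·-1+(-2)·1 = -4
⇒ I^4 T^-4

{"I": 4, "M": 0, "T": -4}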